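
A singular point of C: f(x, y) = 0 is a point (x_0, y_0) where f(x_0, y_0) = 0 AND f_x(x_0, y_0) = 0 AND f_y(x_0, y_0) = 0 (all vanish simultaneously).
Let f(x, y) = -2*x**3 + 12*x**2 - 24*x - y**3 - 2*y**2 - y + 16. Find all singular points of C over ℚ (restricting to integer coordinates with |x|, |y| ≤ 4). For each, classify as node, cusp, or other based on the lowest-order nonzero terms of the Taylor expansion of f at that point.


Singular points: {(2, -1)}; classification: cusp.

Compute partial derivatives:
  f_x = -6*x**2 + 24*x - 24.
  f_y = -3*y**2 - 4*y - 1.
Scan x_0 ∈ {−4, ..., 4}. For each x_0, f_y(x_0, y) is a polynomial in y; find its integer roots y ∈ {−4, ..., 4}, then test f_x and f at those candidates.
  x = -4: f_y(-4, y) = -3*y**2 - 4*y - 1; vanishes at y ∈ {-1}. (-4, -1): f_x = -216 ≠ 0.
  x = -3: f_y(-3, y) = -3*y**2 - 4*y - 1; vanishes at y ∈ {-1}. (-3, -1): f_x = -150 ≠ 0.
  x = -2: f_y(-2, y) = -3*y**2 - 4*y - 1; vanishes at y ∈ {-1}. (-2, -1): f_x = -96 ≠ 0.
  x = -1: f_y(-1, y) = -3*y**2 - 4*y - 1; vanishes at y ∈ {-1}. (-1, -1): f_x = -54 ≠ 0.
  x = 0: f_y(0, y) = -3*y**2 - 4*y - 1; vanishes at y ∈ {-1}. (0, -1): f_x = -24 ≠ 0.
  x = 1: f_y(1, y) = -3*y**2 - 4*y - 1; vanishes at y ∈ {-1}. (1, -1): f_x = -6 ≠ 0.
  x = 2: f_y(2, y) = -3*y**2 - 4*y - 1; vanishes at y ∈ {-1}. (2, -1): f_x = 0, f = 0 — SINGULAR.
  x = 3: f_y(3, y) = -3*y**2 - 4*y - 1; vanishes at y ∈ {-1}. (3, -1): f_x = -6 ≠ 0.
  x = 4: f_y(4, y) = -3*y**2 - 4*y - 1; vanishes at y ∈ {-1}. (4, -1): f_x = -24 ≠ 0.
Only singular point on the grid: (2, -1).
Classify: substitute x = 2 + u, y = -1 + v and expand: f = -2*u**3 - v**3 + v**2.
No constant or linear terms (consistent with a singular point). Quadratic part: v**2. Cubic part: -2*u**3 - v**3.
The quadratic part v**2 is a perfect square, so there is a single (double) tangent line v = 0, i.e. y = -1. Restricting the cubic part to that line (v = 0) leaves -2*u**3 ≠ 0, so f is not divisible by v and the branch is v² ≈ 2*u**3 to lowest order — this is a cusp.
Classification: cusp.


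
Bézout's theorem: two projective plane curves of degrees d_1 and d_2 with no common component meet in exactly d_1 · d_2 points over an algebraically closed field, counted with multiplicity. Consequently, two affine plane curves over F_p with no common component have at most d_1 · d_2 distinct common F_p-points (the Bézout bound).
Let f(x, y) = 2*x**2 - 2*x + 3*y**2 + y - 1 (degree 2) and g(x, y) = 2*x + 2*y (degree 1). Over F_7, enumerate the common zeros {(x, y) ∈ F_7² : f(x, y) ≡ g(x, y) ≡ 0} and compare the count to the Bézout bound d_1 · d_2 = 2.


Common zeros: {(3, 4), (6, 1)}; count = 2; Bézout bound = 2.

deg(f) = 2, deg(g) = 1, so Bézout bound = 2.
Scan x ∈ F_7. For each x, list the y ∈ F_7 with f(x, y) ≡ 0 and those with g(x, y) ≡ 0 (mod 7); the common zeros in that column are the intersection.
  x = 0: f ≡ 0 at y ∈ ∅; g ≡ 0 at y ∈ {0}; common: ∅.
  x = 1: f ≡ 0 at y ∈ ∅; g ≡ 0 at y ∈ {6}; common: ∅.
  x = 2: f ≡ 0 at y ∈ {1}; g ≡ 0 at y ∈ {5}; common: ∅.
  x = 3: f ≡ 0 at y ∈ {4, 5}; g ≡ 0 at y ∈ {4}; common: {4}.
  x = 4: f ≡ 0 at y ∈ ∅; g ≡ 0 at y ∈ {3}; common: ∅.
  x = 5: f ≡ 0 at y ∈ {4, 5}; g ≡ 0 at y ∈ {2}; common: ∅.
  x = 6: f ≡ 0 at y ∈ {1}; g ≡ 0 at y ∈ {1}; common: {1}.
Collecting: common zeros = {(3, 4), (6, 1)}, so the count is 2.
Comparison with the Bézout bound: 2 ≤ 2 = deg(f)·deg(g), as expected for curves with no common component (the bound is attained).


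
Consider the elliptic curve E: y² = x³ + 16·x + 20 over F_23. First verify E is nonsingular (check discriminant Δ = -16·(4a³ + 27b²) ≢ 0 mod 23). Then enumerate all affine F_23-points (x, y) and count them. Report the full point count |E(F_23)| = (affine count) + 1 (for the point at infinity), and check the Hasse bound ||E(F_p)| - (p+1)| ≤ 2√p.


Affine points = {(3, 7), (3, 16), (5, 8), (5, 15), (8, 4), (8, 19), (11, 3), (11, 20), (12, 10), (12, 13), (15, 1), (15, 22), (16, 5), (16, 18), (21, 7), (21, 16), (22, 7), (22, 16)}; affine count = 18; |E(F_23)| = 19.

Discriminant check: Δ ∝ 4a³ + 27b² = 4·16³ + 27·20² = 4·4096 + 27·400 ≡ 21 (mod 23). Nonzero ⇒ E is nonsingular.
For each x ∈ F_23, compute rhs = x³ + 16·x + 20 mod 23, then count y ∈ F_23 with y² ≡ rhs.
  x = 0: rhs = 20, matching y values: none (0 points).
  x = 1: rhs = 14, matching y values: none (0 points).
  x = 2: rhs = 14, matching y values: none (0 points).
  x = 3: rhs = 3, matching y values: 7, 16 (2 points).
  x = 4: rhs = 10, matching y values: none (0 points).
  x = 5: rhs = 18, matching y values: 8, 15 (2 points).
  x = 6: rhs = 10, matching y values: none (0 points).
  x = 7: rhs = 15, matching y values: none (0 points).
  x = 8: rhs = 16, matching y values: 4, 19 (2 points).
  x = 9: rhs = 19, matching y values: none (0 points).
  x = 10: rhs = 7, matching y values: none (0 points).
  x = 11: rhs = 9, matching y values: 3, 20 (2 points).
  x = 12: rhs = 8, matching y values: 10, 13 (2 points).
  x = 13: rhs = 10, matching y values: none (0 points).
  x = 14: rhs = 21, matching y values: none (0 points).
  x = 15: rhs = 1, matching y values: 1, 22 (2 points).
  x = 16: rhs = 2, matching y values: 5, 18 (2 points).
  x = 17: rhs = 7, matching y values: none (0 points).
  x = 18: rhs = 22, matching y values: none (0 points).
  x = 19: rhs = 7, matching y values: none (0 points).
  x = 20: rhs = 14, matching y values: none (0 points).
  x = 21: rhs = 3, matching y values: 7, 16 (2 points).
  x = 22: rhs = 3, matching y values: 7, 16 (2 points).
Total affine count: 18.
Full point count |E(F_23)| = 18 + 1 = 19.
Hasse bound: |19 − (23+1)| = |-5| = 5 ≤ 2√23 ≈ 9.5917 ✓.


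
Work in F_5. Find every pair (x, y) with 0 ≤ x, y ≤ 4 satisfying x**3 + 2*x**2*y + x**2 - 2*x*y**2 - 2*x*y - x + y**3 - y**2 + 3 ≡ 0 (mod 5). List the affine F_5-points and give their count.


Affine F_5-points: {(1, 2), (1, 4), (3, 2), (4, 1), (4, 4)}; count = 5.

For each of the 25 pairs (x, y) ∈ F_5², evaluate f(x, y) mod 5. Record the zeros.
  x = 0: [0↦3, 1↦3, 2↦2, 3↦1, 4↦1]  zeros at y ∈ ∅
  x = 1: [0↦4, 1↦2, 2↦0, 3↦4, 4↦0]  zeros at y ∈ {2, 4}
  x = 2: [0↦3, 1↦3, 2↦4, 3↦2, 4↦3]  zeros at y ∈ ∅
  x = 3: [0↦1, 1↦2, 2↦0, 3↦1, 4↦1]  zeros at y ∈ {2}
  x = 4: [0↦4, 1↦0, 2↦4, 3↦2, 4↦0]  zeros at y ∈ {1, 4}
Collecting zeros: affine points = {(1, 2), (1, 4), (3, 2), (4, 1), (4, 4)}.
Total count |C(F_5)_aff| = 5.


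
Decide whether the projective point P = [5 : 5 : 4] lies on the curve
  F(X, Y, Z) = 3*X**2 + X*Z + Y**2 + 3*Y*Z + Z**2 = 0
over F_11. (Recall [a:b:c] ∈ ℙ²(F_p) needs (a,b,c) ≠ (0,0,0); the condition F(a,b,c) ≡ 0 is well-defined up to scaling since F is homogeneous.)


F(5,5,4) ≡ 9 (mod 11); P is NOT on the curve.

Evaluate F(5, 5, 4) term-by-term (mod 11).
  3*X**2 ↦ 3·25·1·1 = 75
  X*Z ↦ 1·5·1·4 = 20
  Y**2 ↦ 1·1·25·1 = 25
  3*Y*Z ↦ 3·1·5·4 = 60
  Z**2 ↦ 1·1·1·16 = 16
Sum: F(5, 5, 4) = (75) + (20) + (25) + (60) + (16) = 196.
Reducing mod 11: 196 ≡ 9 (mod 11).
Since F(a, b, c) ≡ 9 ≠ 0 (mod 11), P does NOT lie on the curve.


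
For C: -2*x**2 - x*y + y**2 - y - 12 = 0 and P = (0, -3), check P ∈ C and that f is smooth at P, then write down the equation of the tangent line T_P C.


Tangent line at P: 3*x - 7*y - 21 = 0.

Step 1: f(0, -3) = 0, so P lies on C.
Step 2: partial derivatives
  f_x(x, y) = -4*x - y, f_y(x, y) = -x + 2*y - 1.
  f_x(P) = 3, f_y(P) = -7 (gradient nonzero, so P is smooth).
Step 3: tangent line at P: 3·(x − 0) + -7·(y − -3) = 0.
Expanding: 3*x - 7*y - 21 = 0.


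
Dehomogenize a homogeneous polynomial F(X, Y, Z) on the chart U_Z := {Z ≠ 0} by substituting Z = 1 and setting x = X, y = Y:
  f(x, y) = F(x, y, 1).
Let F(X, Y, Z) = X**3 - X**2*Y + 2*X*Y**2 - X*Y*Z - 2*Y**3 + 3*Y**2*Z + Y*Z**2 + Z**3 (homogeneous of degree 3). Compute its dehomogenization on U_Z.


f(x, y) = x**3 - x**2*y + 2*x*y**2 - x*y - 2*y**3 + 3*y**2 + y + 1

On U_Z we set Z = 1. Each monomial c·X^i·Y^j·Z^k in F becomes c·x^i·y^j·1^k = c·x^i·y^j.
Substituting Z = 1: F(X, Y, 1) = x**3 - x**2*y + 2*x*y**2 - x*y - 2*y**3 + 3*y**2 + y + 1.
Note: deg(f) ≤ deg(F) = 3; strict inequality happens when F is divisible by Z (lost terms).


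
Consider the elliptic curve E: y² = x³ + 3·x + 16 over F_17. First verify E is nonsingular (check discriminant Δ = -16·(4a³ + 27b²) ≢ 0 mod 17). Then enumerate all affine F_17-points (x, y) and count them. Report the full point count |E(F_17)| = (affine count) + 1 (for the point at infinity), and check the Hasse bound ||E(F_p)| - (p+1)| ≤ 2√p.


Affine points = {(0, 4), (0, 13), (2, 8), (2, 9), (3, 1), (3, 16), (8, 5), (8, 12), (10, 3), (10, 14), (13, 5), (13, 12), (15, 6), (15, 11)}; affine count = 14; |E(F_17)| = 15.

Discriminant check: Δ ∝ 4a³ + 27b² = 4·3³ + 27·16² = 4·27 + 27·256 ≡ 16 (mod 17). Nonzero ⇒ E is nonsingular.
For each x ∈ F_17, compute rhs = x³ + 3·x + 16 mod 17, then count y ∈ F_17 with y² ≡ rhs.
  x = 0: rhs = 16, matching y values: 4, 13 (2 points).
  x = 1: rhs = 3, matching y values: none (0 points).
  x = 2: rhs = 13, matching y values: 8, 9 (2 points).
  x = 3: rhs = 1, matching y values: 1, 16 (2 points).
  x = 4: rhs = 7, matching y values: none (0 points).
  x = 5: rhs = 3, matching y values: none (0 points).
  x = 6: rhs = 12, matching y values: none (0 points).
  x = 7: rhs = 6, matching y values: none (0 points).
  x = 8: rhs = 8, matching y values: 5, 12 (2 points).
  x = 9: rhs = 7, matching y values: none (0 points).
  x = 10: rhs = 9, matching y values: 3, 14 (2 points).
  x = 11: rhs = 3, matching y values: none (0 points).
  x = 12: rhs = 12, matching y values: none (0 points).
  x = 13: rhs = 8, matching y values: 5, 12 (2 points).
  x = 14: rhs = 14, matching y values: none (0 points).
  x = 15: rhs = 2, matching y values: 6, 11 (2 points).
  x = 16: rhs = 12, matching y values: none (0 points).
Total affine count: 14.
Full point count |E(F_17)| = 14 + 1 = 15.
Hasse bound: |15 − (17+1)| = |-3| = 3 ≤ 2√17 ≈ 8.2462 ✓.


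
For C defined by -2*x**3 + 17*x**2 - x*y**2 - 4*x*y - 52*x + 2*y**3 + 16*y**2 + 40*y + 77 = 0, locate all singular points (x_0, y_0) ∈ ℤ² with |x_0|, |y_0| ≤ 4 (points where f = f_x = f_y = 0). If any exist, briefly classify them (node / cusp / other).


Singular points: {(3, -2)}; classification: node.

Compute partial derivatives:
  f_x = -6*x**2 + 34*x - y**2 - 4*y - 52.
  f_y = -2*x*y - 4*x + 6*y**2 + 32*y + 40.
Scan x_0 ∈ {−4, ..., 4}. For each x_0, f_y(x_0, y) is a polynomial in y; find its integer roots y ∈ {−4, ..., 4}, then test f_x and f at those candidates.
  x = -4: f_y(-4, y) = 6*y**2 + 40*y + 56; vanishes at y ∈ {-2}. (-4, -2): f_x = -280 ≠ 0.
  x = -3: f_y(-3, y) = 6*y**2 + 38*y + 52; vanishes at y ∈ {-2}. (-3, -2): f_x = -204 ≠ 0.
  x = -2: f_y(-2, y) = 6*y**2 + 36*y + 48; vanishes at y ∈ {-4, -2}. (-2, -4): f_x = -144 ≠ 0; (-2, -2): f_x = -140 ≠ 0.
  x = -1: f_y(-1, y) = 6*y**2 + 34*y + 44; vanishes at y ∈ {-2}. (-1, -2): f_x = -88 ≠ 0.
  x = 0: f_y(0, y) = 6*y**2 + 32*y + 40; vanishes at y ∈ {-2}. (0, -2): f_x = -48 ≠ 0.
  x = 1: f_y(1, y) = 6*y**2 + 30*y + 36; vanishes at y ∈ {-3, -2}. (1, -3): f_x = -21 ≠ 0; (1, -2): f_x = -20 ≠ 0.
  x = 2: f_y(2, y) = 6*y**2 + 28*y + 32; vanishes at y ∈ {-2}. (2, -2): f_x = -4 ≠ 0.
  x = 3: f_y(3, y) = 6*y**2 + 26*y + 28; vanishes at y ∈ {-2}. (3, -2): f_x = 0, f = 0 — SINGULAR.
  x = 4: f_y(4, y) = 6*y**2 + 24*y + 24; vanishes at y ∈ {-2}. (4, -2): f_x = -8 ≠ 0.
Only singular point on the grid: (3, -2).
Classify: substitute x = 3 + u, y = -2 + v and expand: f = -2*u**3 - u**2 - u*v**2 + 2*v**3 + v**2.
No constant or linear terms (consistent with a singular point). Quadratic part: -u**2 + v**2. Cubic part: -2*u**3 - u*v**2 + 2*v**3.
The quadratic part v**2 - u**2 = (v − u)(v + u) splits into two distinct linear factors, so there are two distinct tangent lines y − -2 = ±(x − 3) — this is a node (ordinary double point).
Classification: node.


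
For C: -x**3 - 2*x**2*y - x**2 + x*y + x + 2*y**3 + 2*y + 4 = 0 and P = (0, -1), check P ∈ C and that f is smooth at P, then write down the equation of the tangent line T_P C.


Tangent line at P: 8*y + 8 = 0.

Step 1: f(0, -1) = 0, so P lies on C.
Step 2: partial derivatives
  f_x(x, y) = -3*x**2 - 4*x*y - 2*x + y + 1, f_y(x, y) = -2*x**2 + x + 6*y**2 + 2.
  f_x(P) = 0, f_y(P) = 8 (gradient nonzero, so P is smooth).
Step 3: tangent line at P: 0·(x − 0) + 8·(y − -1) = 0.
Expanding: 8*y + 8 = 0.


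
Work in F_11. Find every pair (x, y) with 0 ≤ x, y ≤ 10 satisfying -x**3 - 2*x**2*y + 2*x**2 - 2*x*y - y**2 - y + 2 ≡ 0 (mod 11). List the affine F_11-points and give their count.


Affine F_11-points: {(0, 1), (0, 9), (1, 2), (1, 4), (2, 4), (2, 5), (3, 1), (3, 7), (7, 2), (7, 6), (8, 1), (8, 8), (9, 7), (9, 10)}; count = 14.

For each of the 121 pairs (x, y) ∈ F_11², evaluate f(x, y) mod 11. Record the zeros.
  x = 0: [0↦2, 1↦0, 2↦7, 3↦1, 4↦4, 5↦5, 6↦4, 7↦1, 8↦7, 9↦0, 10↦2]  zeros at y ∈ {1, 9}
  x = 1: [0↦3, 1↦8, 2↦0, 3↦1, 4↦0, 5↦8, 6↦3, 7↦7, 8↦9, 9↦9, 10↦7]  zeros at y ∈ {2, 4}
  x = 2: [0↦2, 1↦10, 2↦5, 3↦9, 4↦0, 5↦0, 6↦9, 7↦5, 8↦10, 9↦2, 10↦3]  zeros at y ∈ {4, 5}
  x = 3: [0↦4, 1↦0, 2↦5, 3↦8, 4↦9, 5↦8, 6↦5, 7↦0, 8↦4, 9↦6, 10↦6]  zeros at y ∈ {1, 7}
  x = 4: [0↦3, 1↦5, 2↦5, 3↦3, 4↦10, 5↦4, 6↦7, 7↦8, 8↦7, 9↦4, 10↦10]  zeros at y ∈ ∅
  x = 5: [0↦4, 1↦8, 2↦10, 3↦10, 4↦8, 5↦4, 6↦9, 7↦1, 8↦2, 9↦1, 10↦9]  zeros at y ∈ ∅
  x = 6: [0↦1, 1↦3, 2↦3, 3↦1, 4↦8, 5↦2, 6↦5, 7↦6, 8↦5, 9↦2, 10↦8]  zeros at y ∈ ∅
  x = 7: [0↦10, 1↦6, 2↦0, 3↦3, 4↦4, 5↦3, 6↦0, 7↦6, 8↦10, 9↦1, 10↦1]  zeros at y ∈ {2, 6}
  x = 8: [0↦3, 1↦0, 2↦6, 3↦10, 4↦1, 5↦1, 6↦10, 7↦6, 8↦0, 9↦3, 10↦4]  zeros at y ∈ {1, 8}
  x = 9: [0↦7, 1↦1, 2↦4, 3↦5, 4↦4, 5↦1, 6↦7, 7↦0, 8↦2, 9↦2, 10↦0]  zeros at y ∈ {7, 10}
  x = 10: [0↦5, 1↦3, 2↦10, 3↦4, 4↦7, 5↦8, 6↦7, 7↦4, 8↦10, 9↦3, 10↦5]  zeros at y ∈ ∅
Collecting zeros: affine points = {(0, 1), (0, 9), (1, 2), (1, 4), (2, 4), (2, 5), (3, 1), (3, 7), (7, 2), (7, 6), (8, 1), (8, 8), (9, 7), (9, 10)}.
Total count |C(F_11)_aff| = 14.


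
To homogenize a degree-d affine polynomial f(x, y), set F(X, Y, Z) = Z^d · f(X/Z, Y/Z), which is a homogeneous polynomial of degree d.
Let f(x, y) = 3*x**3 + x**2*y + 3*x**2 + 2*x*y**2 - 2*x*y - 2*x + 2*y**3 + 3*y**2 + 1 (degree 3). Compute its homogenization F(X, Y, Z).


F(X, Y, Z) = 3*X**3 + X**2*Y + 3*X**2*Z + 2*X*Y**2 - 2*X*Y*Z - 2*X*Z**2 + 2*Y**3 + 3*Y**2*Z + Z**3

deg(f) = 3.
Substitute x = X/Z, y = Y/Z into f, then multiply by Z^3.
  monomial 3·x^3·y^0 ↦ 3·X^3·Y^0·Z^0.
  monomial 1·x^2·y^1 ↦ 1·X^2·Y^1·Z^0.
  monomial 3·x^2·y^0 ↦ 3·X^2·Y^0·Z^1.
  monomial 2·x^1·y^2 ↦ 2·X^1·Y^2·Z^0.
  monomial -2·x^1·y^1 ↦ -2·X^1·Y^1·Z^1.
  monomial -2·x^1·y^0 ↦ -2·X^1·Y^0·Z^2.
  monomial 2·x^0·y^3 ↦ 2·X^0·Y^3·Z^0.
  monomial 3·x^0·y^2 ↦ 3·X^0·Y^2·Z^1.
  monomial 1·x^0·y^0 ↦ 1·X^0·Y^0·Z^3.
Collecting: F(X, Y, Z) = 3*X**3 + X**2*Y + 3*X**2*Z + 2*X*Y**2 - 2*X*Y*Z - 2*X*Z**2 + 2*Y**3 + 3*Y**2*Z + Z**3.


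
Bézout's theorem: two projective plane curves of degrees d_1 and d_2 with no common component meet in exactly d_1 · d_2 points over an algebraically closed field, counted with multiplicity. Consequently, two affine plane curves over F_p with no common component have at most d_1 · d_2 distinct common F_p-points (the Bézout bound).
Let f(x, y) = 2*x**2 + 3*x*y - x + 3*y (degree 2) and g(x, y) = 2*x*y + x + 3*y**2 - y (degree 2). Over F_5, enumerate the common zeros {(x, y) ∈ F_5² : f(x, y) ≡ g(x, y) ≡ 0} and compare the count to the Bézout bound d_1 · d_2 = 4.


Common zeros: {(0, 0)}; count = 1; Bézout bound = 4.

deg(f) = 2, deg(g) = 2, so Bézout bound = 4.
Scan x ∈ F_5. For each x, list the y ∈ F_5 with f(x, y) ≡ 0 and those with g(x, y) ≡ 0 (mod 5); the common zeros in that column are the intersection.
  x = 0: f ≡ 0 at y ∈ {0}; g ≡ 0 at y ∈ {0, 2}; common: {0}.
  x = 1: f ≡ 0 at y ∈ {4}; g ≡ 0 at y ∈ {1, 2}; common: ∅.
  x = 2: f ≡ 0 at y ∈ {1}; g ≡ 0 at y ∈ {2}; common: ∅.
  x = 3: f ≡ 0 at y ∈ {0}; g ≡ 0 at y ∈ {2, 3}; common: ∅.
  x = 4: f ≡ 0 at y ∈ ∅; g ≡ 0 at y ∈ {2, 4}; common: ∅.
Collecting: common zeros = {(0, 0)}, so the count is 1.
Comparison with the Bézout bound: 1 ≤ 4 = deg(f)·deg(g), as expected for curves with no common component (the affine F_5-count falls short of the bound because intersections may lie at infinity, over extension fields, or carry multiplicity).


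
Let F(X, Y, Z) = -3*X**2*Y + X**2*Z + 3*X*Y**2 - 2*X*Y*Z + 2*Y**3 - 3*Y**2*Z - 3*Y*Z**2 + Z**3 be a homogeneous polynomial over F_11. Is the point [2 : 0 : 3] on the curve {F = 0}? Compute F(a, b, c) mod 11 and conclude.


F(2,0,3) ≡ 6 (mod 11); P is NOT on the curve.

Evaluate F(2, 0, 3) term-by-term (mod 11).
  -3*X**2*Y ↦ -3·4·0·1 = 0
  X**2*Z ↦ 1·4·1·3 = 12
  3*X*Y**2 ↦ 3·2·0·1 = 0
  -2*X*Y*Z ↦ -2·2·0·3 = 0
  2*Y**3 ↦ 2·1·0·1 = 0
  -3*Y**2*Z ↦ -3·1·0·3 = 0
  -3*Y*Z**2 ↦ -3·1·0·9 = 0
  Z**3 ↦ 1·1·1·27 = 27
Sum: F(2, 0, 3) = (0) + (12) + (0) + (0) + (0) + (0) + (0) + (27) = 39.
Reducing mod 11: 39 ≡ 6 (mod 11).
Since F(a, b, c) ≡ 6 ≠ 0 (mod 11), P does NOT lie on the curve.


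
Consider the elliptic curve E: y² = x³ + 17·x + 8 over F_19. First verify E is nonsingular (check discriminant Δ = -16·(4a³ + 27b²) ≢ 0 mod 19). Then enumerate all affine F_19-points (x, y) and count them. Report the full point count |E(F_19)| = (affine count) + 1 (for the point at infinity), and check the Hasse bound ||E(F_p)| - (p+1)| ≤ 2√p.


Affine points = {(1, 8), (1, 11), (4, 8), (4, 11), (5, 3), (5, 16), (9, 4), (9, 15), (10, 0), (11, 5), (11, 14), (14, 8), (14, 11), (15, 3), (15, 16), (16, 5), (16, 14), (17, 2), (17, 17), (18, 3), (18, 16)}; affine count = 21; |E(F_19)| = 22.

Discriminant check: Δ ∝ 4a³ + 27b² = 4·17³ + 27·8² = 4·4913 + 27·64 ≡ 5 (mod 19). Nonzero ⇒ E is nonsingular.
For each x ∈ F_19, compute rhs = x³ + 17·x + 8 mod 19, then count y ∈ F_19 with y² ≡ rhs.
  x = 0: rhs = 8, matching y values: none (0 points).
  x = 1: rhs = 7, matching y values: 8, 11 (2 points).
  x = 2: rhs = 12, matching y values: none (0 points).
  x = 3: rhs = 10, matching y values: none (0 points).
  x = 4: rhs = 7, matching y values: 8, 11 (2 points).
  x = 5: rhs = 9, matching y values: 3, 16 (2 points).
  x = 6: rhs = 3, matching y values: none (0 points).
  x = 7: rhs = 14, matching y values: none (0 points).
  x = 8: rhs = 10, matching y values: none (0 points).
  x = 9: rhs = 16, matching y values: 4, 15 (2 points).
  x = 10: rhs = 0, matching y values: 0 (1 points).
  x = 11: rhs = 6, matching y values: 5, 14 (2 points).
  x = 12: rhs = 2, matching y values: none (0 points).
  x = 13: rhs = 13, matching y values: none (0 points).
  x = 14: rhs = 7, matching y values: 8, 11 (2 points).
  x = 15: rhs = 9, matching y values: 3, 16 (2 points).
  x = 16: rhs = 6, matching y values: 5, 14 (2 points).
  x = 17: rhs = 4, matching y values: 2, 17 (2 points).
  x = 18: rhs = 9, matching y values: 3, 16 (2 points).
Total affine count: 21.
Full point count |E(F_19)| = 21 + 1 = 22.
Hasse bound: |22 − (19+1)| = |2| = 2 ≤ 2√19 ≈ 8.7178 ✓.


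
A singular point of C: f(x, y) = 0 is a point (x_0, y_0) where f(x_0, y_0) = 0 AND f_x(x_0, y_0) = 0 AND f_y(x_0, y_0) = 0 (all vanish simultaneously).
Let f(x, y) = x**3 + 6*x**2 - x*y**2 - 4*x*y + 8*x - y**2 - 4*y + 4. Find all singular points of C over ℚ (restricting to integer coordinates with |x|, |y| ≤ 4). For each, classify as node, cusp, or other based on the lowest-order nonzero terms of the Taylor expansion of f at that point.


Singular points: {(-2, -2)}; classification: cusp.

Compute partial derivatives:
  f_x = 3*x**2 + 12*x - y**2 - 4*y + 8.
  f_y = -2*x*y - 4*x - 2*y - 4.
Scan x_0 ∈ {−4, ..., 4}. For each x_0, f_y(x_0, y) is a polynomial in y; find its integer roots y ∈ {−4, ..., 4}, then test f_x and f at those candidates.
  x = -4: f_y(-4, y) = 6*y + 12; vanishes at y ∈ {-2}. (-4, -2): f_x = 12 ≠ 0.
  x = -3: f_y(-3, y) = 4*y + 8; vanishes at y ∈ {-2}. (-3, -2): f_x = 3 ≠ 0.
  x = -2: f_y(-2, y) = 2*y + 4; vanishes at y ∈ {-2}. (-2, -2): f_x = 0, f = 0 — SINGULAR.
  x = -1: f_y(-1, y) = 0; vanishes at y ∈ {-4, -3, -2, -1, 0, 1, 2, 3, 4}. (-1, -4): f_x = -1 ≠ 0; (-1, -3): f_x = 2 ≠ 0; (-1, -2): f_x = 3 ≠ 0; (-1, -1): f_x = 2 ≠ 0; (-1, 0): f_x = -1 ≠ 0; (-1, 1): f_x = -6 ≠ 0; (-1, 2): f_x = -13 ≠ 0; (-1, 3): f_x = -22 ≠ 0; (-1, 4): f_x = -33 ≠ 0.
  x = 0: f_y(0, y) = -2*y - 4; vanishes at y ∈ {-2}. (0, -2): f_x = 12 ≠ 0.
  x = 1: f_y(1, y) = -4*y - 8; vanishes at y ∈ {-2}. (1, -2): f_x = 27 ≠ 0.
  x = 2: f_y(2, y) = -6*y - 12; vanishes at y ∈ {-2}. (2, -2): f_x = 48 ≠ 0.
  x = 3: f_y(3, y) = -8*y - 16; vanishes at y ∈ {-2}. (3, -2): f_x = 75 ≠ 0.
  x = 4: f_y(4, y) = -10*y - 20; vanishes at y ∈ {-2}. (4, -2): f_x = 108 ≠ 0.
Only singular point on the grid: (-2, -2).
Classify: substitute x = -2 + u, y = -2 + v and expand: f = u**3 - u*v**2 + v**2.
No constant or linear terms (consistent with a singular point). Quadratic part: v**2. Cubic part: u**3 - u*v**2.
The quadratic part v**2 is a perfect square, so there is a single (double) tangent line v = 0, i.e. y = -2. Restricting the cubic part to that line (v = 0) leaves u**3 ≠ 0, so f is not divisible by v and the branch is v² ≈ -u**3 to lowest order — this is a cusp.
Classification: cusp.


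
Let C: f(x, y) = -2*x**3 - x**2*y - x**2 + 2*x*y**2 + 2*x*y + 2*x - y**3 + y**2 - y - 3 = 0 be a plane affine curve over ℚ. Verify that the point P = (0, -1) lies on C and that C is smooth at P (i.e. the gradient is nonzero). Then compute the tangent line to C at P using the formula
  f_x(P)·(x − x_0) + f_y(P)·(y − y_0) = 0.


Tangent line at P: 2*x - 6*y - 6 = 0.

Step 1: f(0, -1) = 0, so P lies on C.
Step 2: partial derivatives
  f_x(x, y) = -6*x**2 - 2*x*y - 2*x + 2*y**2 + 2*y + 2, f_y(x, y) = -x**2 + 4*x*y + 2*x - 3*y**2 + 2*y - 1.
  f_x(P) = 2, f_y(P) = -6 (gradient nonzero, so P is smooth).
Step 3: tangent line at P: 2·(x − 0) + -6·(y − -1) = 0.
Expanding: 2*x - 6*y - 6 = 0.


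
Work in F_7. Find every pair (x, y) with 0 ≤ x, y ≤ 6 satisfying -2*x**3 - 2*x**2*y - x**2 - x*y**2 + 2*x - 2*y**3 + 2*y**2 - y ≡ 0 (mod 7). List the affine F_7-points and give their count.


Affine F_7-points: {(0, 0), (3, 5), (6, 6)}; count = 3.

For each of the 49 pairs (x, y) ∈ F_7², evaluate f(x, y) mod 7. Record the zeros.
  x = 0: [0↦0, 1↦6, 2↦4, 3↦3, 4↦5, 5↦5, 6↦5]  zeros at y ∈ {0}
  x = 1: [0↦6, 1↦2, 2↦2, 3↦1, 4↦1, 5↦4, 6↦5]  zeros at y ∈ ∅
  x = 2: [0↦5, 1↦1, 2↦6, 3↦1, 4↦2, 5↦4, 6↦2]  zeros at y ∈ ∅
  x = 3: [0↦6, 1↦5, 2↦4, 3↦5, 4↦3, 5↦0, 6↦5]  zeros at y ∈ {5}
  x = 4: [0↦4, 1↦2, 2↦5, 3↦1, 4↦6, 5↦1, 6↦2]  zeros at y ∈ ∅
  x = 5: [0↦1, 1↦1, 2↦4, 3↦5, 4↦6, 5↦2, 6↦2]  zeros at y ∈ ∅
  x = 6: [0↦6, 1↦4, 2↦3, 3↦5, 4↦5, 5↦5, 6↦0]  zeros at y ∈ {6}
Collecting zeros: affine points = {(0, 0), (3, 5), (6, 6)}.
Total count |C(F_7)_aff| = 3.


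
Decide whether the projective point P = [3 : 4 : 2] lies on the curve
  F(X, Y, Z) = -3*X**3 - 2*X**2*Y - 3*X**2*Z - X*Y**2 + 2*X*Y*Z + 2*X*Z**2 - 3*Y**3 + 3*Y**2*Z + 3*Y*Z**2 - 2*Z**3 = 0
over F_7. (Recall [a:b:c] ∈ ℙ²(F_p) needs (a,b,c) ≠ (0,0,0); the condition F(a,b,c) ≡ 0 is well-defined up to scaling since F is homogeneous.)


F(3,4,2) ≡ 5 (mod 7); P is NOT on the curve.

Evaluate F(3, 4, 2) term-by-term (mod 7).
  -3*X**3 ↦ -3·27·1·1 = -81
  -2*X**2*Y ↦ -2·9·4·1 = -72
  -3*X**2*Z ↦ -3·9·1·2 = -54
  -X*Y**2 ↦ -1·3·16·1 = -48
  2*X*Y*Z ↦ 2·3·4·2 = 48
  2*X*Z**2 ↦ 2·3·1·4 = 24
  -3*Y**3 ↦ -3·1·64·1 = -192
  3*Y**2*Z ↦ 3·1·16·2 = 96
  3*Y*Z**2 ↦ 3·1·4·4 = 48
  -2*Z**3 ↦ -2·1·1·8 = -16
Sum: F(3, 4, 2) = (-81) + (-72) + (-54) + (-48) + (48) + (24) + (-192) + (96) + (48) + (-16) = -247.
Reducing mod 7: -247 ≡ 5 (mod 7).
Since F(a, b, c) ≡ 5 ≠ 0 (mod 7), P does NOT lie on the curve.


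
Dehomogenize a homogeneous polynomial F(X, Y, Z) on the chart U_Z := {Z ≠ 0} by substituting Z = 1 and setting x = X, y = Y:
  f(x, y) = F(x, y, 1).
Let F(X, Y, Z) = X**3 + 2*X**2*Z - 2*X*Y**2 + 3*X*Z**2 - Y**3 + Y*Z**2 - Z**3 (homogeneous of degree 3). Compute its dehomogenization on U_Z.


f(x, y) = x**3 + 2*x**2 - 2*x*y**2 + 3*x - y**3 + y - 1

On U_Z we set Z = 1. Each monomial c·X^i·Y^j·Z^k in F becomes c·x^i·y^j·1^k = c·x^i·y^j.
Substituting Z = 1: F(X, Y, 1) = x**3 + 2*x**2 - 2*x*y**2 + 3*x - y**3 + y - 1.
Note: deg(f) ≤ deg(F) = 3; strict inequality happens when F is divisible by Z (lost terms).


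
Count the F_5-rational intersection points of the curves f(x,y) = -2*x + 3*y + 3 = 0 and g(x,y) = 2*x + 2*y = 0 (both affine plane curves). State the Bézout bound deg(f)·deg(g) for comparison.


Common zeros: ∅; count = 0; Bézout bound = 1.

deg(f) = 1, deg(g) = 1, so Bézout bound = 1.
Scan x ∈ F_5. For each x, list the y ∈ F_5 with f(x, y) ≡ 0 and those with g(x, y) ≡ 0 (mod 5); the common zeros in that column are the intersection.
  x = 0: f ≡ 0 at y ∈ {4}; g ≡ 0 at y ∈ {0}; common: ∅.
  x = 1: f ≡ 0 at y ∈ {3}; g ≡ 0 at y ∈ {4}; common: ∅.
  x = 2: f ≡ 0 at y ∈ {2}; g ≡ 0 at y ∈ {3}; common: ∅.
  x = 3: f ≡ 0 at y ∈ {1}; g ≡ 0 at y ∈ {2}; common: ∅.
  x = 4: f ≡ 0 at y ∈ {0}; g ≡ 0 at y ∈ {1}; common: ∅.
Collecting: common zeros = ∅, so the count is 0.
Comparison with the Bézout bound: 0 ≤ 1 = deg(f)·deg(g), as expected for curves with no common component (the affine F_5-count falls short of the bound because intersections may lie at infinity, over extension fields, or carry multiplicity).


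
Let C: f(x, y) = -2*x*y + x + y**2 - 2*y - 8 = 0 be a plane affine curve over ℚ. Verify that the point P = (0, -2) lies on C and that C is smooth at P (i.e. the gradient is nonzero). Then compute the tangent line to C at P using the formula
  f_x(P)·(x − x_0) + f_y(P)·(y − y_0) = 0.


Tangent line at P: 5*x - 6*y - 12 = 0.

Step 1: f(0, -2) = 0, so P lies on C.
Step 2: partial derivatives
  f_x(x, y) = 1 - 2*y, f_y(x, y) = -2*x + 2*y - 2.
  f_x(P) = 5, f_y(P) = -6 (gradient nonzero, so P is smooth).
Step 3: tangent line at P: 5·(x − 0) + -6·(y − -2) = 0.
Expanding: 5*x - 6*y - 12 = 0.


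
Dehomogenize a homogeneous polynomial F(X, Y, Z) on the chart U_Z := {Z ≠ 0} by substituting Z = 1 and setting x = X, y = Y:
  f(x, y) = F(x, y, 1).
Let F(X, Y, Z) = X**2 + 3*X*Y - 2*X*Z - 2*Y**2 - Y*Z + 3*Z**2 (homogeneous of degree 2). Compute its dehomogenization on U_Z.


f(x, y) = x**2 + 3*x*y - 2*x - 2*y**2 - y + 3

On U_Z we set Z = 1. Each monomial c·X^i·Y^j·Z^k in F becomes c·x^i·y^j·1^k = c·x^i·y^j.
Substituting Z = 1: F(X, Y, 1) = x**2 + 3*x*y - 2*x - 2*y**2 - y + 3.
Note: deg(f) ≤ deg(F) = 2; strict inequality happens when F is divisible by Z (lost terms).


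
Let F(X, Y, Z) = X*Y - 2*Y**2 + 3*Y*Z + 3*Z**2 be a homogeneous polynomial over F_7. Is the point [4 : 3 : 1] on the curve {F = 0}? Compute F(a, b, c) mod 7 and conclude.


F(4,3,1) ≡ 6 (mod 7); P is NOT on the curve.

Evaluate F(4, 3, 1) term-by-term (mod 7).
  X*Y ↦ 1·4·3·1 = 12
  -2*Y**2 ↦ -2·1·9·1 = -18
  3*Y*Z ↦ 3·1·3·1 = 9
  3*Z**2 ↦ 3·1·1·1 = 3
Sum: F(4, 3, 1) = (12) + (-18) + (9) + (3) = 6.
Reducing mod 7: 6 ≡ 6 (mod 7).
Since F(a, b, c) ≡ 6 ≠ 0 (mod 7), P does NOT lie on the curve.


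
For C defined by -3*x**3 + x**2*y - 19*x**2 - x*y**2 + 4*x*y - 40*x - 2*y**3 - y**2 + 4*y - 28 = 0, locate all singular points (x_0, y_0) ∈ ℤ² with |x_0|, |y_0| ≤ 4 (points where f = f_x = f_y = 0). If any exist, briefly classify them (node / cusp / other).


Singular points: {(-2, 0)}; classification: node.

Compute partial derivatives:
  f_x = -9*x**2 + 2*x*y - 38*x - y**2 + 4*y - 40.
  f_y = x**2 - 2*x*y + 4*x - 6*y**2 - 2*y + 4.
Scan x_0 ∈ {−4, ..., 4}. For each x_0, f_y(x_0, y) is a polynomial in y; find its integer roots y ∈ {−4, ..., 4}, then test f_x and f at those candidates.
  x = -4: f_y(-4, y) = -6*y**2 + 6*y + 4; no integer root y with |y| ≤ 4.
  x = -3: f_y(-3, y) = -6*y**2 + 4*y + 1; no integer root y with |y| ≤ 4.
  x = -2: f_y(-2, y) = -6*y**2 + 2*y; vanishes at y ∈ {0}. (-2, 0): f_x = 0, f = 0 — SINGULAR.
  x = -1: f_y(-1, y) = 1 - 6*y**2; no integer root y with |y| ≤ 4.
  x = 0: f_y(0, y) = -6*y**2 - 2*y + 4; vanishes at y ∈ {-1}. (0, -1): f_x = -45 ≠ 0.
  x = 1: f_y(1, y) = -6*y**2 - 4*y + 9; no integer root y with |y| ≤ 4.
  x = 2: f_y(2, y) = -6*y**2 - 6*y + 16; no integer root y with |y| ≤ 4.
  x = 3: f_y(3, y) = -6*y**2 - 8*y + 25; no integer root y with |y| ≤ 4.
  x = 4: f_y(4, y) = -6*y**2 - 10*y + 36; no integer root y with |y| ≤ 4.
Only singular point on the grid: (-2, 0).
Classify: substitute x = -2 + u, y = 0 + v and expand: f = -3*u**3 + u**2*v - u**2 - u*v**2 - 2*v**3 + v**2.
No constant or linear terms (consistent with a singular point). Quadratic part: -u**2 + v**2. Cubic part: -3*u**3 + u**2*v - u*v**2 - 2*v**3.
The quadratic part v**2 - u**2 = (v − u)(v + u) splits into two distinct linear factors, so there are two distinct tangent lines y − 0 = ±(x − -2) — this is a node (ordinary double point).
Classification: node.


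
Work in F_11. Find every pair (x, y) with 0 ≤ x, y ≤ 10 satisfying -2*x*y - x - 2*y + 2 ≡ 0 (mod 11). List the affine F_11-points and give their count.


Affine F_11-points: {(0, 1), (1, 3), (2, 0), (3, 4), (4, 2), (5, 8), (6, 6), (7, 10), (8, 7), (9, 9)}; count = 10.

For each of the 121 pairs (x, y) ∈ F_11², evaluate f(x, y) mod 11. Record the zeros.
  x = 0: [0↦2, 1↦0, 2↦9, 3↦7, 4↦5, 5↦3, 6↦1, 7↦10, 8↦8, 9↦6, 10↦4]  zeros at y ∈ {1}
  x = 1: [0↦1, 1↦8, 2↦4, 3↦0, 4↦7, 5↦3, 6↦10, 7↦6, 8↦2, 9↦9, 10↦5]  zeros at y ∈ {3}
  x = 2: [0↦0, 1↦5, 2↦10, 3↦4, 4↦9, 5↦3, 6↦8, 7↦2, 8↦7, 9↦1, 10↦6]  zeros at y ∈ {0}
  x = 3: [0↦10, 1↦2, 2↦5, 3↦8, 4↦0, 5↦3, 6↦6, 7↦9, 8↦1, 9↦4, 10↦7]  zeros at y ∈ {4}
  x = 4: [0↦9, 1↦10, 2↦0, 3↦1, 4↦2, 5↦3, 6↦4, 7↦5, 8↦6, 9↦7, 10↦8]  zeros at y ∈ {2}
  x = 5: [0↦8, 1↦7, 2↦6, 3↦5, 4↦4, 5↦3, 6↦2, 7↦1, 8↦0, 9↦10, 10↦9]  zeros at y ∈ {8}
  x = 6: [0↦7, 1↦4, 2↦1, 3↦9, 4↦6, 5↦3, 6↦0, 7↦8, 8↦5, 9↦2, 10↦10]  zeros at y ∈ {6}
  x = 7: [0↦6, 1↦1, 2↦7, 3↦2, 4↦8, 5↦3, 6↦9, 7↦4, 8↦10, 9↦5, 10↦0]  zeros at y ∈ {10}
  x = 8: [0↦5, 1↦9, 2↦2, 3↦6, 4↦10, 5↦3, 6↦7, 7↦0, 8↦4, 9↦8, 10↦1]  zeros at y ∈ {7}
  x = 9: [0↦4, 1↦6, 2↦8, 3↦10, 4↦1, 5↦3, 6↦5, 7↦7, 8↦9, 9↦0, 10↦2]  zeros at y ∈ {9}
  x = 10: [0↦3, 1↦3, 2↦3, 3↦3, 4↦3, 5↦3, 6↦3, 7↦3, 8↦3, 9↦3, 10↦3]  zeros at y ∈ ∅
Collecting zeros: affine points = {(0, 1), (1, 3), (2, 0), (3, 4), (4, 2), (5, 8), (6, 6), (7, 10), (8, 7), (9, 9)}.
Total count |C(F_11)_aff| = 10.


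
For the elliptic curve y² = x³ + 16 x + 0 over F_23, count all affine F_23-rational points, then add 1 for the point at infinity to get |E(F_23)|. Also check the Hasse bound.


Affine points = {(0, 0), (3, 11), (3, 12), (4, 6), (4, 17), (6, 6), (6, 17), (7, 8), (7, 15), (11, 9), (11, 14), (13, 6), (13, 17), (14, 1), (14, 22), (15, 2), (15, 21), (18, 5), (18, 18), (21, 11), (21, 12), (22, 11), (22, 12)}; affine count = 23; |E(F_23)| = 24.

Discriminant check: Δ ∝ 4a³ + 27b² = 4·16³ + 27·0² = 4·4096 + 27·0 ≡ 8 (mod 23). Nonzero ⇒ E is nonsingular.
For each x ∈ F_23, compute rhs = x³ + 16·x + 0 mod 23, then count y ∈ F_23 with y² ≡ rhs.
  x = 0: rhs = 0, matching y values: 0 (1 points).
  x = 1: rhs = 17, matching y values: none (0 points).
  x = 2: rhs = 17, matching y values: none (0 points).
  x = 3: rhs = 6, matching y values: 11, 12 (2 points).
  x = 4: rhs = 13, matching y values: 6, 17 (2 points).
  x = 5: rhs = 21, matching y values: none (0 points).
  x = 6: rhs = 13, matching y values: 6, 17 (2 points).
  x = 7: rhs = 18, matching y values: 8, 15 (2 points).
  x = 8: rhs = 19, matching y values: none (0 points).
  x = 9: rhs = 22, matching y values: none (0 points).
  x = 10: rhs = 10, matching y values: none (0 points).
  x = 11: rhs = 12, matching y values: 9, 14 (2 points).
  x = 12: rhs = 11, matching y values: none (0 points).
  x = 13: rhs = 13, matching y values: 6, 17 (2 points).
  x = 14: rhs = 1, matching y values: 1, 22 (2 points).
  x = 15: rhs = 4, matching y values: 2, 21 (2 points).
  x = 16: rhs = 5, matching y values: none (0 points).
  x = 17: rhs = 10, matching y values: none (0 points).
  x = 18: rhs = 2, matching y values: 5, 18 (2 points).
  x = 19: rhs = 10, matching y values: none (0 points).
  x = 20: rhs = 17, matching y values: none (0 points).
  x = 21: rhs = 6, matching y values: 11, 12 (2 points).
  x = 22: rhs = 6, matching y values: 11, 12 (2 points).
Total affine count: 23.
Full point count |E(F_23)| = 23 + 1 = 24.
Hasse bound: |24 − (23+1)| = |0| = 0 ≤ 2√23 ≈ 9.5917 ✓.


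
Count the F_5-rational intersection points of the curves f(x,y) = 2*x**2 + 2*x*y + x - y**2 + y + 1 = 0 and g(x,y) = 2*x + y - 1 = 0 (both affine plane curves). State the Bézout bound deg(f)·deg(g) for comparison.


Common zeros: {(1, 4), (4, 3)}; count = 2; Bézout bound = 2.

deg(f) = 2, deg(g) = 1, so Bézout bound = 2.
Scan x ∈ F_5. For each x, list the y ∈ F_5 with f(x, y) ≡ 0 and those with g(x, y) ≡ 0 (mod 5); the common zeros in that column are the intersection.
  x = 0: f ≡ 0 at y ∈ {3}; g ≡ 0 at y ∈ {1}; common: ∅.
  x = 1: f ≡ 0 at y ∈ {4}; g ≡ 0 at y ∈ {4}; common: {4}.
  x = 2: f ≡ 0 at y ∈ {1, 4}; g ≡ 0 at y ∈ {2}; common: ∅.
  x = 3: f ≡ 0 at y ∈ ∅; g ≡ 0 at y ∈ {0}; common: ∅.
  x = 4: f ≡ 0 at y ∈ {1, 3}; g ≡ 0 at y ∈ {3}; common: {3}.
Collecting: common zeros = {(1, 4), (4, 3)}, so the count is 2.
Comparison with the Bézout bound: 2 ≤ 2 = deg(f)·deg(g), as expected for curves with no common component (the bound is attained).


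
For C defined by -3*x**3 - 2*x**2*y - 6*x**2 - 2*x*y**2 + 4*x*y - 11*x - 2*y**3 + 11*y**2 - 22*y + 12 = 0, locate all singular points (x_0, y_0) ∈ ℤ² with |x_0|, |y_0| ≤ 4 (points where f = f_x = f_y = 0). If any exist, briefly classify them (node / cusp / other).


Singular points: {(-1, 2)}; classification: node.

Compute partial derivatives:
  f_x = -9*x**2 - 4*x*y - 12*x - 2*y**2 + 4*y - 11.
  f_y = -2*x**2 - 4*x*y + 4*x - 6*y**2 + 22*y - 22.
Scan x_0 ∈ {−4, ..., 4}. For each x_0, f_y(x_0, y) is a polynomial in y; find its integer roots y ∈ {−4, ..., 4}, then test f_x and f at those candidates.
  x = -4: f_y(-4, y) = -6*y**2 + 38*y - 70; no integer root y with |y| ≤ 4.
  x = -3: f_y(-3, y) = -6*y**2 + 34*y - 52; no integer root y with |y| ≤ 4.
  x = -2: f_y(-2, y) = -6*y**2 + 30*y - 38; no integer root y with |y| ≤ 4.
  x = -1: f_y(-1, y) = -6*y**2 + 26*y - 28; vanishes at y ∈ {2}. (-1, 2): f_x = 0, f = 0 — SINGULAR.
  x = 0: f_y(0, y) = -6*y**2 + 22*y - 22; no integer root y with |y| ≤ 4.
  x = 1: f_y(1, y) = -6*y**2 + 18*y - 20; no integer root y with |y| ≤ 4.
  x = 2: f_y(2, y) = -6*y**2 + 14*y - 22; no integer root y with |y| ≤ 4.
  x = 3: f_y(3, y) = -6*y**2 + 10*y - 28; no integer root y with |y| ≤ 4.
  x = 4: f_y(4, y) = -6*y**2 + 6*y - 38; no integer root y with |y| ≤ 4.
Only singular point on the grid: (-1, 2).
Classify: substitute x = -1 + u, y = 2 + v and expand: f = -3*u**3 - 2*u**2*v - u**2 - 2*u*v**2 - 2*v**3 + v**2.
No constant or linear terms (consistent with a singular point). Quadratic part: -u**2 + v**2. Cubic part: -3*u**3 - 2*u**2*v - 2*u*v**2 - 2*v**3.
The quadratic part v**2 - u**2 = (v − u)(v + u) splits into two distinct linear factors, so there are two distinct tangent lines y − 2 = ±(x − -1) — this is a node (ordinary double point).
Classification: node.


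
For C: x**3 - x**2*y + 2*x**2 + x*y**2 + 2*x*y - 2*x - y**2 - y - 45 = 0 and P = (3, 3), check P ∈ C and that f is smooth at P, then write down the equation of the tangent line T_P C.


Tangent line at P: 34*x + 8*y - 126 = 0.

Step 1: f(3, 3) = 0, so P lies on C.
Step 2: partial derivatives
  f_x(x, y) = 3*x**2 - 2*x*y + 4*x + y**2 + 2*y - 2, f_y(x, y) = -x**2 + 2*x*y + 2*x - 2*y - 1.
  f_x(P) = 34, f_y(P) = 8 (gradient nonzero, so P is smooth).
Step 3: tangent line at P: 34·(x − 3) + 8·(y − 3) = 0.
Expanding: 34*x + 8*y - 126 = 0.


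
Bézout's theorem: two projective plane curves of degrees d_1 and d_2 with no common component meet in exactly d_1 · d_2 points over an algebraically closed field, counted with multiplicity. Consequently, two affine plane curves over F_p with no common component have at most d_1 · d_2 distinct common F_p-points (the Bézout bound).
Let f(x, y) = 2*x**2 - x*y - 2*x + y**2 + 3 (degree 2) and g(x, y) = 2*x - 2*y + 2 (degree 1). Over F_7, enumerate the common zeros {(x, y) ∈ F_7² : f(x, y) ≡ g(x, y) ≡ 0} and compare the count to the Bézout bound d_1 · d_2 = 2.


Common zeros: {(5, 6), (6, 0)}; count = 2; Bézout bound = 2.

deg(f) = 2, deg(g) = 1, so Bézout bound = 2.
Scan x ∈ F_7. For each x, list the y ∈ F_7 with f(x, y) ≡ 0 and those with g(x, y) ≡ 0 (mod 7); the common zeros in that column are the intersection.
  x = 0: f ≡ 0 at y ∈ {2, 5}; g ≡ 0 at y ∈ {1}; common: ∅.
  x = 1: f ≡ 0 at y ∈ ∅; g ≡ 0 at y ∈ {2}; common: ∅.
  x = 2: f ≡ 0 at y ∈ {0, 2}; g ≡ 0 at y ∈ {3}; common: ∅.
  x = 3: f ≡ 0 at y ∈ ∅; g ≡ 0 at y ∈ {4}; common: ∅.
  x = 4: f ≡ 0 at y ∈ ∅; g ≡ 0 at y ∈ {5}; common: ∅.
  x = 5: f ≡ 0 at y ∈ {6}; g ≡ 0 at y ∈ {6}; common: {6}.
  x = 6: f ≡ 0 at y ∈ {0, 6}; g ≡ 0 at y ∈ {0}; common: {0}.
Collecting: common zeros = {(5, 6), (6, 0)}, so the count is 2.
Comparison with the Bézout bound: 2 ≤ 2 = deg(f)·deg(g), as expected for curves with no common component (the bound is attained).


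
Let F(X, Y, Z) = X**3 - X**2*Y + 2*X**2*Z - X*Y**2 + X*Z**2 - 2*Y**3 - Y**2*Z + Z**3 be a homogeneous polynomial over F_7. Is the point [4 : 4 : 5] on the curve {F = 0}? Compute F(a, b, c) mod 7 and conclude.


F(4,4,5) ≡ 1 (mod 7); P is NOT on the curve.

Evaluate F(4, 4, 5) term-by-term (mod 7).
  X**3 ↦ 1·64·1·1 = 64
  -X**2*Y ↦ -1·16·4·1 = -64
  2*X**2*Z ↦ 2·16·1·5 = 160
  -X*Y**2 ↦ -1·4·16·1 = -64
  X*Z**2 ↦ 1·4·1·25 = 100
  -2*Y**3 ↦ -2·1·64·1 = -128
  -Y**2*Z ↦ -1·1·16·5 = -80
  Z**3 ↦ 1·1·1·125 = 125
Sum: F(4, 4, 5) = (64) + (-64) + (160) + (-64) + (100) + (-128) + (-80) + (125) = 113.
Reducing mod 7: 113 ≡ 1 (mod 7).
Since F(a, b, c) ≡ 1 ≠ 0 (mod 7), P does NOT lie on the curve.


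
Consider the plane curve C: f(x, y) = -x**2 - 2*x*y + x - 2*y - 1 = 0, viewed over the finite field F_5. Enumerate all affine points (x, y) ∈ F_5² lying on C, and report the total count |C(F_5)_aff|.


Affine F_5-points: {(0, 2), (1, 1), (2, 2), (3, 1)}; count = 4.

For each of the 25 pairs (x, y) ∈ F_5², evaluate f(x, y) mod 5. Record the zeros.
  x = 0: [0↦4, 1↦2, 2↦0, 3↦3, 4↦1]  zeros at y ∈ {2}
  x = 1: [0↦4, 1↦0, 2↦1, 3↦2, 4↦3]  zeros at y ∈ {1}
  x = 2: [0↦2, 1↦1, 2↦0, 3↦4, 4↦3]  zeros at y ∈ {2}
  x = 3: [0↦3, 1↦0, 2↦2, 3↦4, 4↦1]  zeros at y ∈ {1}
  x = 4: [0↦2, 1↦2, 2↦2, 3↦2, 4↦2]  zeros at y ∈ ∅
Collecting zeros: affine points = {(0, 2), (1, 1), (2, 2), (3, 1)}.
Total count |C(F_5)_aff| = 4.


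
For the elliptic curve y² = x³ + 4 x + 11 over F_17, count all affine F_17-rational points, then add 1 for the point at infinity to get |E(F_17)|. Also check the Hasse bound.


Affine points = {(1, 4), (1, 13), (3, 4), (3, 13), (6, 8), (6, 9), (7, 5), (7, 12), (11, 3), (11, 14), (12, 6), (12, 11), (13, 4), (13, 13)}; affine count = 14; |E(F_17)| = 15.

Discriminant check: Δ ∝ 4a³ + 27b² = 4·4³ + 27·11² = 4·64 + 27·121 ≡ 4 (mod 17). Nonzero ⇒ E is nonsingular.
For each x ∈ F_17, compute rhs = x³ + 4·x + 11 mod 17, then count y ∈ F_17 with y² ≡ rhs.
  x = 0: rhs = 11, matching y values: none (0 points).
  x = 1: rhs = 16, matching y values: 4, 13 (2 points).
  x = 2: rhs = 10, matching y values: none (0 points).
  x = 3: rhs = 16, matching y values: 4, 13 (2 points).
  x = 4: rhs = 6, matching y values: none (0 points).
  x = 5: rhs = 3, matching y values: none (0 points).
  x = 6: rhs = 13, matching y values: 8, 9 (2 points).
  x = 7: rhs = 8, matching y values: 5, 12 (2 points).
  x = 8: rhs = 11, matching y values: none (0 points).
  x = 9: rhs = 11, matching y values: none (0 points).
  x = 10: rhs = 14, matching y values: none (0 points).
  x = 11: rhs = 9, matching y values: 3, 14 (2 points).
  x = 12: rhs = 2, matching y values: 6, 11 (2 points).
  x = 13: rhs = 16, matching y values: 4, 13 (2 points).
  x = 14: rhs = 6, matching y values: none (0 points).
  x = 15: rhs = 12, matching y values: none (0 points).
  x = 16: rhs = 6, matching y values: none (0 points).
Total affine count: 14.
Full point count |E(F_17)| = 14 + 1 = 15.
Hasse bound: |15 − (17+1)| = |-3| = 3 ≤ 2√17 ≈ 8.2462 ✓.
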